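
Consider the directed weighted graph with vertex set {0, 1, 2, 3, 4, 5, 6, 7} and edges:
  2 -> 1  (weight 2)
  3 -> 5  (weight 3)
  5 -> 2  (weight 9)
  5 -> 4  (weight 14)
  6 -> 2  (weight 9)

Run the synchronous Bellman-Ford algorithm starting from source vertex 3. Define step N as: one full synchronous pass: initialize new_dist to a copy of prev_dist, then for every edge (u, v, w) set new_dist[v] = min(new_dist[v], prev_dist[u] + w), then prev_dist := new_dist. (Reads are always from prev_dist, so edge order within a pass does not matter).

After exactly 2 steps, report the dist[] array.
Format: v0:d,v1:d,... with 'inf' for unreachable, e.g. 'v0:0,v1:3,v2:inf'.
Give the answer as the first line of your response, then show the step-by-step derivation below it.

v0:inf,v1:inf,v2:12,v3:0,v4:17,v5:3,v6:inf,v7:inf

step 1: dist = v0:inf,v1:inf,v2:inf,v3:0,v4:inf,v5:3,v6:inf,v7:inf
step 2: dist = v0:inf,v1:inf,v2:12,v3:0,v4:17,v5:3,v6:inf,v7:inf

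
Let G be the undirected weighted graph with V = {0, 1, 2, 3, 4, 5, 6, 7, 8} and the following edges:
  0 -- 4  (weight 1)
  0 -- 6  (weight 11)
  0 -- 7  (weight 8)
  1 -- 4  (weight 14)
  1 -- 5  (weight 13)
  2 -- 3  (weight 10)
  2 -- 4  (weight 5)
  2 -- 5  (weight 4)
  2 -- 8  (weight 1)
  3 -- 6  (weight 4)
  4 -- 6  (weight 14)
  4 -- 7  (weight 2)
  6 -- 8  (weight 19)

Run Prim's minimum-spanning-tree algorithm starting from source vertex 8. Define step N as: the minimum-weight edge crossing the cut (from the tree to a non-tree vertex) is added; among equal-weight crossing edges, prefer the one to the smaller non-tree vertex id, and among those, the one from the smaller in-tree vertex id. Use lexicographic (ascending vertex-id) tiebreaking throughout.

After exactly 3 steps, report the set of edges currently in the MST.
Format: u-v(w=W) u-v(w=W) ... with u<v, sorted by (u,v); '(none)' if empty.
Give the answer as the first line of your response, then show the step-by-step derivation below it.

2-4(w=5) 2-5(w=4) 2-8(w=1)

step 1: add edge 2-8 (w=1); MST = {2-8(w=1)}
step 2: add edge 2-5 (w=4); MST = {2-5(w=4) 2-8(w=1)}
step 3: add edge 2-4 (w=5); MST = {2-4(w=5) 2-5(w=4) 2-8(w=1)}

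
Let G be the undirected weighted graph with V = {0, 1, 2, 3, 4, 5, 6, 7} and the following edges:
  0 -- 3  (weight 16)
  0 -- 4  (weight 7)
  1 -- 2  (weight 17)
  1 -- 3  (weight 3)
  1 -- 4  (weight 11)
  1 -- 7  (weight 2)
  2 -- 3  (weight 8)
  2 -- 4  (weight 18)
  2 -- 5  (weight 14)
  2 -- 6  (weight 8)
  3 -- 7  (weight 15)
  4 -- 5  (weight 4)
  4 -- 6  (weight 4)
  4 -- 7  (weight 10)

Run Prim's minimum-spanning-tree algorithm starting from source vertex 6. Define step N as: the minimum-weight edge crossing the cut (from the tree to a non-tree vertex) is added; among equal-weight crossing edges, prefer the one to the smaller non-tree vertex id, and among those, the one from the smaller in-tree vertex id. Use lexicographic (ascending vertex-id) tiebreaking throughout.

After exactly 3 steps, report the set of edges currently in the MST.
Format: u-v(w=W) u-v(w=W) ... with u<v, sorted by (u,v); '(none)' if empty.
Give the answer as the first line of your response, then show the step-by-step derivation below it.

0-4(w=7) 4-5(w=4) 4-6(w=4)

step 1: add edge 4-6 (w=4); MST = {4-6(w=4)}
step 2: add edge 4-5 (w=4); MST = {4-5(w=4) 4-6(w=4)}
step 3: add edge 0-4 (w=7); MST = {0-4(w=7) 4-5(w=4) 4-6(w=4)}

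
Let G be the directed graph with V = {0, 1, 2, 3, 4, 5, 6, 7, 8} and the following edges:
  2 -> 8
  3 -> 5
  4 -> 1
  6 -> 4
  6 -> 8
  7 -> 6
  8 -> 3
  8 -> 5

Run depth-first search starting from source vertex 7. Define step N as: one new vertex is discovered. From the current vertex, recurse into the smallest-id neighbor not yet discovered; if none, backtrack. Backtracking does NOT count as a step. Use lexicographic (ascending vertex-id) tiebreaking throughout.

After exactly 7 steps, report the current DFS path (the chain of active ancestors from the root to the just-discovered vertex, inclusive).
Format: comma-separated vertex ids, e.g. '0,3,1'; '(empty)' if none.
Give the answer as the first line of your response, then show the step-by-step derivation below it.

7,6,8,3,5

step 1: discover 7; path=7; order=7
step 2: discover 6; path=7>6; order=7,6
step 3: discover 4; path=7>6>4; order=7,6,4
step 4: discover 1; path=7>6>4>1; order=7,6,4,1
step 5: discover 8; path=7>6>8; order=7,6,4,1,8
step 6: discover 3; path=7>6>8>3; order=7,6,4,1,8,3
step 7: discover 5; path=7>6>8>3>5; order=7,6,4,1,8,3,5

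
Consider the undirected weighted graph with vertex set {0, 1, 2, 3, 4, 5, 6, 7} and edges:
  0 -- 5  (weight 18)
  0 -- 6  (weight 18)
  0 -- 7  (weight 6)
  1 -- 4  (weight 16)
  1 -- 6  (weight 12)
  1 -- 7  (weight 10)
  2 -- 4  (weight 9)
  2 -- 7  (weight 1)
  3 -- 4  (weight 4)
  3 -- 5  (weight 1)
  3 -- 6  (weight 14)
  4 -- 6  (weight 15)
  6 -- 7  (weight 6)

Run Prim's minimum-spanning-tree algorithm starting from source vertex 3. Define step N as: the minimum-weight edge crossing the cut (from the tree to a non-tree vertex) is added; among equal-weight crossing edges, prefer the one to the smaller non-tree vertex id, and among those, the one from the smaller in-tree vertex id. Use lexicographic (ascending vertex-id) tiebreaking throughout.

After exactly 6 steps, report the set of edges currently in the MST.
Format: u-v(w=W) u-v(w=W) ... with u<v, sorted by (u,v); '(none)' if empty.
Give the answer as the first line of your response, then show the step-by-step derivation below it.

0-7(w=6) 2-4(w=9) 2-7(w=1) 3-4(w=4) 3-5(w=1) 6-7(w=6)

step 1: add edge 3-5 (w=1); MST = {3-5(w=1)}
step 2: add edge 3-4 (w=4); MST = {3-4(w=4) 3-5(w=1)}
step 3: add edge 2-4 (w=9); MST = {2-4(w=9) 3-4(w=4) 3-5(w=1)}
step 4: add edge 2-7 (w=1); MST = {2-4(w=9) 2-7(w=1) 3-4(w=4) 3-5(w=1)}
step 5: add edge 0-7 (w=6); MST = {0-7(w=6) 2-4(w=9) 2-7(w=1) 3-4(w=4) 3-5(w=1)}
step 6: add edge 6-7 (w=6); MST = {0-7(w=6) 2-4(w=9) 2-7(w=1) 3-4(w=4) 3-5(w=1) 6-7(w=6)}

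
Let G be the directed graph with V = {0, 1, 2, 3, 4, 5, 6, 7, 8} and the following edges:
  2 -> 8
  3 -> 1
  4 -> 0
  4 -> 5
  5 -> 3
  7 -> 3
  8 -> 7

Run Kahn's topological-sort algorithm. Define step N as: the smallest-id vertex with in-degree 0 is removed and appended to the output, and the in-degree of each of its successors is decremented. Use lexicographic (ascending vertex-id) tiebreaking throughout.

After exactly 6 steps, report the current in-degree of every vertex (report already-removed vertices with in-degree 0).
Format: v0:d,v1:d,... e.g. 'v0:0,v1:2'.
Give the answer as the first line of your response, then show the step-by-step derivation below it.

v0:0,v1:1,v2:0,v3:1,v4:0,v5:0,v6:0,v7:0,v8:0

step 1: output 2; order=[2]; indeg=(1,1,0,2,0,1,0,1,0)
step 2: output 4; order=[2,4]; indeg=(0,1,0,2,0,0,0,1,0)
step 3: output 0; order=[2,4,0]; indeg=(0,1,0,2,0,0,0,1,0)
step 4: output 5; order=[2,4,0,5]; indeg=(0,1,0,1,0,0,0,1,0)
step 5: output 6; order=[2,4,0,5,6]; indeg=(0,1,0,1,0,0,0,1,0)
step 6: output 8; order=[2,4,0,5,6,8]; indeg=(0,1,0,1,0,0,0,0,0)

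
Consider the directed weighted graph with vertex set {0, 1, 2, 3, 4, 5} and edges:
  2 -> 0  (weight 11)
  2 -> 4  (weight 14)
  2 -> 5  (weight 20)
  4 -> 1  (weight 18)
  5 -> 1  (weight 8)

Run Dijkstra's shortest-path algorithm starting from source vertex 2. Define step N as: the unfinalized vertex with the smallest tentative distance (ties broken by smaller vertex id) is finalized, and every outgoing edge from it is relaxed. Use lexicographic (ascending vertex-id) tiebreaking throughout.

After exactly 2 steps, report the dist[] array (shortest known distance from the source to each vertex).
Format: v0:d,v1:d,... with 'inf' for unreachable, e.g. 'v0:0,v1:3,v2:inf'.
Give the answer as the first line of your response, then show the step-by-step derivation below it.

v0:11,v1:inf,v2:0,v3:inf,v4:14,v5:20

step 1: dist = v0:11,v1:inf,v2:0,v3:inf,v4:14,v5:20
step 2: dist = v0:11,v1:inf,v2:0,v3:inf,v4:14,v5:20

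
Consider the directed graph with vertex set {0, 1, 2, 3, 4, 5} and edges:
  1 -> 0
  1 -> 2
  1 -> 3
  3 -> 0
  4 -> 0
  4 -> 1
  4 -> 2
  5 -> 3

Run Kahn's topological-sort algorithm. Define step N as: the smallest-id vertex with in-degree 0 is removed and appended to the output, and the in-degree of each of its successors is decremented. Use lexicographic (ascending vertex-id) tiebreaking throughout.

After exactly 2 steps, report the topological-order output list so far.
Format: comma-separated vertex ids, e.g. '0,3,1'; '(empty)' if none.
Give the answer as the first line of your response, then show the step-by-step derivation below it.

4,1

step 1: output 4; order=[4]; indeg=(2,0,1,2,0,0)
step 2: output 1; order=[4,1]; indeg=(1,0,0,1,0,0)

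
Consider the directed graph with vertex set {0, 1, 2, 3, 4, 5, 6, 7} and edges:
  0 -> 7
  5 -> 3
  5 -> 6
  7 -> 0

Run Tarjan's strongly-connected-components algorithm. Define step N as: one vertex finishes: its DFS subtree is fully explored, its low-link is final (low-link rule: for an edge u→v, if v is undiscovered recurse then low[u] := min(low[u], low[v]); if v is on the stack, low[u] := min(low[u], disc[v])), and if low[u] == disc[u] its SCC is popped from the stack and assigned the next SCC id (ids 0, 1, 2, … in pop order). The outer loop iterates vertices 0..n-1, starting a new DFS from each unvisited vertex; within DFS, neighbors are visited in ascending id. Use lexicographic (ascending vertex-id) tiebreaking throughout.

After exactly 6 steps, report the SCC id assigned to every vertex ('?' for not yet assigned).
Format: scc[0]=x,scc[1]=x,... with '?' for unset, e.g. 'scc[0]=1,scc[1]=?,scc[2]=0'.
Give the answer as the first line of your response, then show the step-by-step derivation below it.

scc[0]=0,scc[1]=1,scc[2]=2,scc[3]=3,scc[4]=4,scc[5]=?,scc[6]=?,scc[7]=0

step 1: low=(low[0]=0,low[1]=?,low[2]=?,low[3]=?,low[4]=?,low[5]=?,low[6]=?,low[7]=0); scc=(scc[0]=?,scc[1]=?,scc[2]=?,scc[3]=?,scc[4]=?,scc[5]=?,scc[6]=?,scc[7]=?)
step 2: low=(low[0]=0,low[1]=?,low[2]=?,low[3]=?,low[4]=?,low[5]=?,low[6]=?,low[7]=0); scc=(scc[0]=0,scc[1]=?,scc[2]=?,scc[3]=?,scc[4]=?,scc[5]=?,scc[6]=?,scc[7]=0)
step 3: low=(low[0]=0,low[1]=2,low[2]=?,low[3]=?,low[4]=?,low[5]=?,low[6]=?,low[7]=0); scc=(scc[0]=0,scc[1]=1,scc[2]=?,scc[3]=?,scc[4]=?,scc[5]=?,scc[6]=?,scc[7]=0)
step 4: low=(low[0]=0,low[1]=2,low[2]=3,low[3]=?,low[4]=?,low[5]=?,low[6]=?,low[7]=0); scc=(scc[0]=0,scc[1]=1,scc[2]=2,scc[3]=?,scc[4]=?,scc[5]=?,scc[6]=?,scc[7]=0)
step 5: low=(low[0]=0,low[1]=2,low[2]=3,low[3]=4,low[4]=?,low[5]=?,low[6]=?,low[7]=0); scc=(scc[0]=0,scc[1]=1,scc[2]=2,scc[3]=3,scc[4]=?,scc[5]=?,scc[6]=?,scc[7]=0)
step 6: low=(low[0]=0,low[1]=2,low[2]=3,low[3]=4,low[4]=5,low[5]=?,low[6]=?,low[7]=0); scc=(scc[0]=0,scc[1]=1,scc[2]=2,scc[3]=3,scc[4]=4,scc[5]=?,scc[6]=?,scc[7]=0)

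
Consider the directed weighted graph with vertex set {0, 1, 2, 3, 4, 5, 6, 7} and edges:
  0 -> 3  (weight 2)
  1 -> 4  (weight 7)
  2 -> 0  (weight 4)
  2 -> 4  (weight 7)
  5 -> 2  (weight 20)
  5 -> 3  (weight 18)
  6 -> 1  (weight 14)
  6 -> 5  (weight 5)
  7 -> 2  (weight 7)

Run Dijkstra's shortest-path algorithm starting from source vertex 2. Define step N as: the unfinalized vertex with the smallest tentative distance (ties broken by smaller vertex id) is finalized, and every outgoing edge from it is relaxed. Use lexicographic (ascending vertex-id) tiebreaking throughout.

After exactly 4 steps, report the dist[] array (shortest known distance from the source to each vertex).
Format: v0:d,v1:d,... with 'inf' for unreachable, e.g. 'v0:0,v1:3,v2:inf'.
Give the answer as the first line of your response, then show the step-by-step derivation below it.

v0:4,v1:inf,v2:0,v3:6,v4:7,v5:inf,v6:inf,v7:inf

step 1: dist = v0:4,v1:inf,v2:0,v3:inf,v4:7,v5:inf,v6:inf,v7:inf
step 2: dist = v0:4,v1:inf,v2:0,v3:6,v4:7,v5:inf,v6:inf,v7:inf
step 3: dist = v0:4,v1:inf,v2:0,v3:6,v4:7,v5:inf,v6:inf,v7:inf
step 4: dist = v0:4,v1:inf,v2:0,v3:6,v4:7,v5:inf,v6:inf,v7:inf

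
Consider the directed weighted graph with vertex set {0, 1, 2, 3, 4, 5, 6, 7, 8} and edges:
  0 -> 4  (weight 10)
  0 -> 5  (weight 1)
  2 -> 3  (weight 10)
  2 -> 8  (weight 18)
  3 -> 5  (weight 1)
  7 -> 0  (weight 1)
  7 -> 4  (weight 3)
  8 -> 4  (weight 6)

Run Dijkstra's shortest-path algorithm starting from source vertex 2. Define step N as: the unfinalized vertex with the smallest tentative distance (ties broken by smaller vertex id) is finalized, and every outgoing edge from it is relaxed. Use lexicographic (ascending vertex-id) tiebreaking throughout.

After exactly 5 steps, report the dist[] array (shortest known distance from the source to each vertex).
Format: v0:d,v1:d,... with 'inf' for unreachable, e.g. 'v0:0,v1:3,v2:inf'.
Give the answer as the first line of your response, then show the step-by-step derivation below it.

v0:inf,v1:inf,v2:0,v3:10,v4:24,v5:11,v6:inf,v7:inf,v8:18

step 1: dist = v0:inf,v1:inf,v2:0,v3:10,v4:inf,v5:inf,v6:inf,v7:inf,v8:18
step 2: dist = v0:inf,v1:inf,v2:0,v3:10,v4:inf,v5:11,v6:inf,v7:inf,v8:18
step 3: dist = v0:inf,v1:inf,v2:0,v3:10,v4:inf,v5:11,v6:inf,v7:inf,v8:18
step 4: dist = v0:inf,v1:inf,v2:0,v3:10,v4:24,v5:11,v6:inf,v7:inf,v8:18
step 5: dist = v0:inf,v1:inf,v2:0,v3:10,v4:24,v5:11,v6:inf,v7:inf,v8:18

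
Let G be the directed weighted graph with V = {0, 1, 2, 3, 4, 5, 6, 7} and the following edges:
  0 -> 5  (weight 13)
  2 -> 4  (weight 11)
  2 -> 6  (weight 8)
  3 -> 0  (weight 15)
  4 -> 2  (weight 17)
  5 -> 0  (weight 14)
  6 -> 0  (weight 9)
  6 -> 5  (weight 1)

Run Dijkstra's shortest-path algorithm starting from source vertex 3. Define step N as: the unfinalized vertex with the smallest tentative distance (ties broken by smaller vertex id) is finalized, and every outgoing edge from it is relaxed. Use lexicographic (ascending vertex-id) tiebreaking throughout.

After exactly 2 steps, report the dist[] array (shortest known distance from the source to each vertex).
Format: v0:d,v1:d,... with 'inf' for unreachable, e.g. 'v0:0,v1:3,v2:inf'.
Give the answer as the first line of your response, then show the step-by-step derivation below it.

v0:15,v1:inf,v2:inf,v3:0,v4:inf,v5:28,v6:inf,v7:inf

step 1: dist = v0:15,v1:inf,v2:inf,v3:0,v4:inf,v5:inf,v6:inf,v7:inf
step 2: dist = v0:15,v1:inf,v2:inf,v3:0,v4:inf,v5:28,v6:inf,v7:inf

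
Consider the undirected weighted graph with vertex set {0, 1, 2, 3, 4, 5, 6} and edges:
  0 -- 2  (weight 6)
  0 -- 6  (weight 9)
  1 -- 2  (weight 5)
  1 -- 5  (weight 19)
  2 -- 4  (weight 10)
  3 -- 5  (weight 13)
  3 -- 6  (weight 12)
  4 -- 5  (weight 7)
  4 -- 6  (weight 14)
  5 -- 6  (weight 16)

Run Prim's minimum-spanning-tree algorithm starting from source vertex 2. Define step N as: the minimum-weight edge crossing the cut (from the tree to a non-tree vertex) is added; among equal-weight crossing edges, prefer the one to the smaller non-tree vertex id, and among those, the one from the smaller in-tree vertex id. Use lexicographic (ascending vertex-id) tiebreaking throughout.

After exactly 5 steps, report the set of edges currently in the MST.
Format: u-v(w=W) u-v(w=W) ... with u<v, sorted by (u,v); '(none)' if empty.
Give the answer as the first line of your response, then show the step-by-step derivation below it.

0-2(w=6) 0-6(w=9) 1-2(w=5) 2-4(w=10) 4-5(w=7)

step 1: add edge 1-2 (w=5); MST = {1-2(w=5)}
step 2: add edge 0-2 (w=6); MST = {0-2(w=6) 1-2(w=5)}
step 3: add edge 0-6 (w=9); MST = {0-2(w=6) 0-6(w=9) 1-2(w=5)}
step 4: add edge 2-4 (w=10); MST = {0-2(w=6) 0-6(w=9) 1-2(w=5) 2-4(w=10)}
step 5: add edge 4-5 (w=7); MST = {0-2(w=6) 0-6(w=9) 1-2(w=5) 2-4(w=10) 4-5(w=7)}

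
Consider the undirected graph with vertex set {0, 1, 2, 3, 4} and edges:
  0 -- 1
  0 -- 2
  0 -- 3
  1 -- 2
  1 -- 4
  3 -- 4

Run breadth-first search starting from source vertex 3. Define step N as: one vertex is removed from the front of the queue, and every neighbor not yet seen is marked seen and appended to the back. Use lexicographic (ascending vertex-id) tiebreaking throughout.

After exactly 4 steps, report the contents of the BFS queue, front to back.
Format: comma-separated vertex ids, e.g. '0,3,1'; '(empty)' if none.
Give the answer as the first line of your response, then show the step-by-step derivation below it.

2

step 1: dequeue 3; queue=[0,4]; order=3
step 2: dequeue 0; queue=[4,1,2]; order=3,0
step 3: dequeue 4; queue=[1,2]; order=3,0,4
step 4: dequeue 1; queue=[2]; order=3,0,4,1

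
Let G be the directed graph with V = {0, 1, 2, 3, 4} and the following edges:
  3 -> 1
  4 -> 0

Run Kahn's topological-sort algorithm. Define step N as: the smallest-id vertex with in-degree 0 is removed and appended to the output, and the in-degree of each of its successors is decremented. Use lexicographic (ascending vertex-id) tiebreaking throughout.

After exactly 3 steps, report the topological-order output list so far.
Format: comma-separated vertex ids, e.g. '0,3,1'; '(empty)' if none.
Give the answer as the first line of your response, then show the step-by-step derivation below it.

2,3,1

step 1: output 2; order=[2]; indeg=(1,1,0,0,0)
step 2: output 3; order=[2,3]; indeg=(1,0,0,0,0)
step 3: output 1; order=[2,3,1]; indeg=(1,0,0,0,0)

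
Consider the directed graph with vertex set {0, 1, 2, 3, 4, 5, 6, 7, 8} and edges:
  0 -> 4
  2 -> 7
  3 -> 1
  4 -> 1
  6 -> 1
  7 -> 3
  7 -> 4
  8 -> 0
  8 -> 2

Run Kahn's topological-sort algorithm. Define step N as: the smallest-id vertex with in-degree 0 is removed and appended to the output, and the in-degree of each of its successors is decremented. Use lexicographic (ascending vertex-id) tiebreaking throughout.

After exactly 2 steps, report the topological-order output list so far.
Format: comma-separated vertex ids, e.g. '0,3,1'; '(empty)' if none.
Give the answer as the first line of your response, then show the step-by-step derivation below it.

5,6

step 1: output 5; order=[5]; indeg=(1,3,1,1,2,0,0,1,0)
step 2: output 6; order=[5,6]; indeg=(1,2,1,1,2,0,0,1,0)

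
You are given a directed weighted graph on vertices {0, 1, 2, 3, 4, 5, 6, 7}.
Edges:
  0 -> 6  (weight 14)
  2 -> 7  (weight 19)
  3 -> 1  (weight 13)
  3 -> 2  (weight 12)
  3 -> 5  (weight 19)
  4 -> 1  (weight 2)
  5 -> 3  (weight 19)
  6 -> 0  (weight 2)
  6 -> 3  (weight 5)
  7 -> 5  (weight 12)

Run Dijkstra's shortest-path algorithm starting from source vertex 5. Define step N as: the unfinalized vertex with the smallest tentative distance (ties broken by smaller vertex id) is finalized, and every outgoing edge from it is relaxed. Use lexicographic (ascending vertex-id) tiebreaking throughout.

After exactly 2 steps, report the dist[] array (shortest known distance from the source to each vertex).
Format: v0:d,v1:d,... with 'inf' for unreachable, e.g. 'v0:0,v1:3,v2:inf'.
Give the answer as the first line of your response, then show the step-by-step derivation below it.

v0:inf,v1:32,v2:31,v3:19,v4:inf,v5:0,v6:inf,v7:inf

step 1: dist = v0:inf,v1:inf,v2:inf,v3:19,v4:inf,v5:0,v6:inf,v7:inf
step 2: dist = v0:inf,v1:32,v2:31,v3:19,v4:inf,v5:0,v6:inf,v7:inf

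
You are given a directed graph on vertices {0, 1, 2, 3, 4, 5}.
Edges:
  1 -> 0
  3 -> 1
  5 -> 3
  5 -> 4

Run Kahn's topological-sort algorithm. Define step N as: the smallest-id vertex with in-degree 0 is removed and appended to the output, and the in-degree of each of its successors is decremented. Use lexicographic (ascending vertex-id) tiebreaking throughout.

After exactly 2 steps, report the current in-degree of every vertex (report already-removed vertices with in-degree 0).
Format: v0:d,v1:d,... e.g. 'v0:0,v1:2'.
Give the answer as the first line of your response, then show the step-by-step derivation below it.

v0:1,v1:1,v2:0,v3:0,v4:0,v5:0

step 1: output 2; order=[2]; indeg=(1,1,0,1,1,0)
step 2: output 5; order=[2,5]; indeg=(1,1,0,0,0,0)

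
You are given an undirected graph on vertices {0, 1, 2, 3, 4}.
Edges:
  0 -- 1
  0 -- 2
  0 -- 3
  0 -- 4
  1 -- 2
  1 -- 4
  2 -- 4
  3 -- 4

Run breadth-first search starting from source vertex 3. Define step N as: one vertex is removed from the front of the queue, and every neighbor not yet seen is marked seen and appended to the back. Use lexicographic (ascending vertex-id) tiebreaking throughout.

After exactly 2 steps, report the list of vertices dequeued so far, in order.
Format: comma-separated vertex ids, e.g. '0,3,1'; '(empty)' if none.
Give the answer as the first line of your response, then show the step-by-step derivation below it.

3,0

step 1: dequeue 3; queue=[0,4]; order=3
step 2: dequeue 0; queue=[4,1,2]; order=3,0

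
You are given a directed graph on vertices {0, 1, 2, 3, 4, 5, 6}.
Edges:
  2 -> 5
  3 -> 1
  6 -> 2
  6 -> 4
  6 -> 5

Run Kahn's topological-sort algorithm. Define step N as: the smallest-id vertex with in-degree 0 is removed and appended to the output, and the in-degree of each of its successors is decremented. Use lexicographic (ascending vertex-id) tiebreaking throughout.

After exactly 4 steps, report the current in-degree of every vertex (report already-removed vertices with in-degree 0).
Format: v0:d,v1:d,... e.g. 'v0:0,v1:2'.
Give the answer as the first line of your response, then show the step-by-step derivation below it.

v0:0,v1:0,v2:0,v3:0,v4:0,v5:1,v6:0

step 1: output 0; order=[0]; indeg=(0,1,1,0,1,2,0)
step 2: output 3; order=[0,3]; indeg=(0,0,1,0,1,2,0)
step 3: output 1; order=[0,3,1]; indeg=(0,0,1,0,1,2,0)
step 4: output 6; order=[0,3,1,6]; indeg=(0,0,0,0,0,1,0)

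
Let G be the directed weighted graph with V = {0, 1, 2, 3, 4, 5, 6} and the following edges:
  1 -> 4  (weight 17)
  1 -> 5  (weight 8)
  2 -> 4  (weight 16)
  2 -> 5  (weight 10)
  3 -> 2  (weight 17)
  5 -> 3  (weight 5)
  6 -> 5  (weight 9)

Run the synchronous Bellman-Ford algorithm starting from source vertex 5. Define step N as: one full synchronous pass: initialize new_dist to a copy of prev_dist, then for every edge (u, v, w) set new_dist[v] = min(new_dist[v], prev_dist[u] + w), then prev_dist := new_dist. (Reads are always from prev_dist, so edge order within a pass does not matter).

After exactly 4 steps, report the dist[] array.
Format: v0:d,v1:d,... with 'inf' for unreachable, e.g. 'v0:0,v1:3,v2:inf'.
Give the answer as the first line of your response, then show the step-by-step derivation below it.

v0:inf,v1:inf,v2:22,v3:5,v4:38,v5:0,v6:inf

step 1: dist = v0:inf,v1:inf,v2:inf,v3:5,v4:inf,v5:0,v6:inf
step 2: dist = v0:inf,v1:inf,v2:22,v3:5,v4:inf,v5:0,v6:inf
step 3: dist = v0:inf,v1:inf,v2:22,v3:5,v4:38,v5:0,v6:inf
step 4: dist = v0:inf,v1:inf,v2:22,v3:5,v4:38,v5:0,v6:inf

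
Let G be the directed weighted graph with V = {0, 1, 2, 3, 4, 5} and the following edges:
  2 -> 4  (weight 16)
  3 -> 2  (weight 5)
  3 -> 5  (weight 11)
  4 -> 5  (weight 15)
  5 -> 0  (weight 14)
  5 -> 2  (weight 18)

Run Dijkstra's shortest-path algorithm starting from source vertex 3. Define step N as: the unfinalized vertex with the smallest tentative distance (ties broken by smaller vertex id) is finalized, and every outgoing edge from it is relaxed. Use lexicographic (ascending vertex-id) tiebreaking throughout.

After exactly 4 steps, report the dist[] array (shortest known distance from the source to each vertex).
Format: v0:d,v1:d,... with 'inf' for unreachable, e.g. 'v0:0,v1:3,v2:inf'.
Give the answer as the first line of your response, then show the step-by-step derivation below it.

v0:25,v1:inf,v2:5,v3:0,v4:21,v5:11

step 1: dist = v0:inf,v1:inf,v2:5,v3:0,v4:inf,v5:11
step 2: dist = v0:inf,v1:inf,v2:5,v3:0,v4:21,v5:11
step 3: dist = v0:25,v1:inf,v2:5,v3:0,v4:21,v5:11
step 4: dist = v0:25,v1:inf,v2:5,v3:0,v4:21,v5:11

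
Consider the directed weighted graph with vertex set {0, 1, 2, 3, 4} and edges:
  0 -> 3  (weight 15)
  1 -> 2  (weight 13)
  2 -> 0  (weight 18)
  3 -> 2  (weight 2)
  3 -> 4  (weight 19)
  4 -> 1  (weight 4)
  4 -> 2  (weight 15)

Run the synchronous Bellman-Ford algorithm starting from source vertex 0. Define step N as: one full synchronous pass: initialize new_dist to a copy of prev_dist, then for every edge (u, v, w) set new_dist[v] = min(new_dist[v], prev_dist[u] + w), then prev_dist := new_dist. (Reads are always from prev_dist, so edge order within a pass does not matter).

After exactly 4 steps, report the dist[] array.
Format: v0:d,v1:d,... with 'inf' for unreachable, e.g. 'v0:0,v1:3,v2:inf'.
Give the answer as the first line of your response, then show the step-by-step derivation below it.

v0:0,v1:38,v2:17,v3:15,v4:34

step 1: dist = v0:0,v1:inf,v2:inf,v3:15,v4:inf
step 2: dist = v0:0,v1:inf,v2:17,v3:15,v4:34
step 3: dist = v0:0,v1:38,v2:17,v3:15,v4:34
step 4: dist = v0:0,v1:38,v2:17,v3:15,v4:34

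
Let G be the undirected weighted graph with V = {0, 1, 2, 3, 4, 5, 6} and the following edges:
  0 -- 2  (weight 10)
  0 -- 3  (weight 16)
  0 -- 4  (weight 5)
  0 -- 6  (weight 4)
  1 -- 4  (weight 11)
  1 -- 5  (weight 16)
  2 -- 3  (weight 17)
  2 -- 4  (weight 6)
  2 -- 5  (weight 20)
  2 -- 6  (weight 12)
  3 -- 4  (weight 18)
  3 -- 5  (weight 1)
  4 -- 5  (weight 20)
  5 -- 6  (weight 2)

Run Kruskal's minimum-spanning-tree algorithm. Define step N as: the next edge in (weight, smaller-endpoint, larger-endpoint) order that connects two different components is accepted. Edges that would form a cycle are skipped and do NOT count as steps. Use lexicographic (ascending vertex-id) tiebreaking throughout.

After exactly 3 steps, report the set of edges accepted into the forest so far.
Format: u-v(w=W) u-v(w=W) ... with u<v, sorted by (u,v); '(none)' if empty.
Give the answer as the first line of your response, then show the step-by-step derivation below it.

0-6(w=4) 3-5(w=1) 5-6(w=2)

step 1: add edge 3-5 (w=1); MST = {3-5(w=1)}
step 2: add edge 5-6 (w=2); MST = {3-5(w=1) 5-6(w=2)}
step 3: add edge 0-6 (w=4); MST = {0-6(w=4) 3-5(w=1) 5-6(w=2)}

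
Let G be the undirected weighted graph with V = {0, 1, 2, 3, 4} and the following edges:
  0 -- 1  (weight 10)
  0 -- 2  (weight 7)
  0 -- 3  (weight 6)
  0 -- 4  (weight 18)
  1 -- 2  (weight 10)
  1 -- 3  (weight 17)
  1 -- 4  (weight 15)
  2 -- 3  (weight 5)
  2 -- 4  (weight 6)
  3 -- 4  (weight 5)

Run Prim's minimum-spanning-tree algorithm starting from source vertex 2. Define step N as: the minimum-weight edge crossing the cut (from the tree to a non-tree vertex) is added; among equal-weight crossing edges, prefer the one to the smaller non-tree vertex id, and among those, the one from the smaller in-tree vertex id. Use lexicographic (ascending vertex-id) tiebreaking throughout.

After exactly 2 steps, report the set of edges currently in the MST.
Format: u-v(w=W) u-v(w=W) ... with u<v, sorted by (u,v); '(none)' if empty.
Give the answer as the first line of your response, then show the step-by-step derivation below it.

2-3(w=5) 3-4(w=5)

step 1: add edge 2-3 (w=5); MST = {2-3(w=5)}
step 2: add edge 3-4 (w=5); MST = {2-3(w=5) 3-4(w=5)}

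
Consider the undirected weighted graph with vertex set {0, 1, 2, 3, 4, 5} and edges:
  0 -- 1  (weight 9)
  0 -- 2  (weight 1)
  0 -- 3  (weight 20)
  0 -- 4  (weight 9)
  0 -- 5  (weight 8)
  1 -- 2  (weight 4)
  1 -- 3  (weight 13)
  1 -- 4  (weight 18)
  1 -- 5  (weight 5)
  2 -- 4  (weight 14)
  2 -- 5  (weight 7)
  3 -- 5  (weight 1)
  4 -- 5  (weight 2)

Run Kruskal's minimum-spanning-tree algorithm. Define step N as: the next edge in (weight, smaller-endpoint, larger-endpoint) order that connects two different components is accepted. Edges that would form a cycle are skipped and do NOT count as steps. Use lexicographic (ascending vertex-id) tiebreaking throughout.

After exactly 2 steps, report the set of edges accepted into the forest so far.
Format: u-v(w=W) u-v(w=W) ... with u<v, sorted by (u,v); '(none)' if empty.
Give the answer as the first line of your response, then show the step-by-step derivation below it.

0-2(w=1) 3-5(w=1)

step 1: add edge 0-2 (w=1); MST = {0-2(w=1)}
step 2: add edge 3-5 (w=1); MST = {0-2(w=1) 3-5(w=1)}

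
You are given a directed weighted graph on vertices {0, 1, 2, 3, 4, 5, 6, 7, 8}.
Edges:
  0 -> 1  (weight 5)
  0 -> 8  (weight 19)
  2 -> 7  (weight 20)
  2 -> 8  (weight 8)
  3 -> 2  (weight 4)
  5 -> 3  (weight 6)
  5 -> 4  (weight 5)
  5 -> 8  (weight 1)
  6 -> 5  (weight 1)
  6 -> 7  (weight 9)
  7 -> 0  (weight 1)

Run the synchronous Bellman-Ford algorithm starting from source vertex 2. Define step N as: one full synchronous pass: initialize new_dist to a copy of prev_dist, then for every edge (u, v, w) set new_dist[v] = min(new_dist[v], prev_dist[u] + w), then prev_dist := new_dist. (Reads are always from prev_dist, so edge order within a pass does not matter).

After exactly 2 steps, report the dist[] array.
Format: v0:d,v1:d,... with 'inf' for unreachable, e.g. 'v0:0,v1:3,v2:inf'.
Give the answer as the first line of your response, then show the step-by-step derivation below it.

v0:21,v1:inf,v2:0,v3:inf,v4:inf,v5:inf,v6:inf,v7:20,v8:8

step 1: dist = v0:inf,v1:inf,v2:0,v3:inf,v4:inf,v5:inf,v6:inf,v7:20,v8:8
step 2: dist = v0:21,v1:inf,v2:0,v3:inf,v4:inf,v5:inf,v6:inf,v7:20,v8:8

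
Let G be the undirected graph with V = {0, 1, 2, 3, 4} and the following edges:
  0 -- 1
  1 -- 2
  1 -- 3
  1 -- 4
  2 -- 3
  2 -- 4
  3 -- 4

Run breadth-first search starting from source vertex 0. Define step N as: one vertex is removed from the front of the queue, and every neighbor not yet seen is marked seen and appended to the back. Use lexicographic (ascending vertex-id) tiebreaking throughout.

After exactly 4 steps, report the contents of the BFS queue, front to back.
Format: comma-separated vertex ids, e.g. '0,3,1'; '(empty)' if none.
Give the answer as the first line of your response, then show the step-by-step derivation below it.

4

step 1: dequeue 0; queue=[1]; order=0
step 2: dequeue 1; queue=[2,3,4]; order=0,1
step 3: dequeue 2; queue=[3,4]; order=0,1,2
step 4: dequeue 3; queue=[4]; order=0,1,2,3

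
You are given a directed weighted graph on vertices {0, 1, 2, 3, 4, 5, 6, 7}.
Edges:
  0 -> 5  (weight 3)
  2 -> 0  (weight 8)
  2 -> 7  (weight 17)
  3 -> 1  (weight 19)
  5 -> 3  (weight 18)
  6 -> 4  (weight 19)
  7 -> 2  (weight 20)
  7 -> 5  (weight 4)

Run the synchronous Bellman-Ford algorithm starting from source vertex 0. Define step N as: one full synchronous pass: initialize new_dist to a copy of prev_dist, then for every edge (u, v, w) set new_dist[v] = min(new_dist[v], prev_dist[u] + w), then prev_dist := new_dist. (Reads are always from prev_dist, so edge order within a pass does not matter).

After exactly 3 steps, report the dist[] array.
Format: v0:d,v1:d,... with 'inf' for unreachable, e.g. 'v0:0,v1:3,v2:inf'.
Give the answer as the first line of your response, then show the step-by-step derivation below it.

v0:0,v1:40,v2:inf,v3:21,v4:inf,v5:3,v6:inf,v7:inf

step 1: dist = v0:0,v1:inf,v2:inf,v3:inf,v4:inf,v5:3,v6:inf,v7:inf
step 2: dist = v0:0,v1:inf,v2:inf,v3:21,v4:inf,v5:3,v6:inf,v7:inf
step 3: dist = v0:0,v1:40,v2:inf,v3:21,v4:inf,v5:3,v6:inf,v7:inf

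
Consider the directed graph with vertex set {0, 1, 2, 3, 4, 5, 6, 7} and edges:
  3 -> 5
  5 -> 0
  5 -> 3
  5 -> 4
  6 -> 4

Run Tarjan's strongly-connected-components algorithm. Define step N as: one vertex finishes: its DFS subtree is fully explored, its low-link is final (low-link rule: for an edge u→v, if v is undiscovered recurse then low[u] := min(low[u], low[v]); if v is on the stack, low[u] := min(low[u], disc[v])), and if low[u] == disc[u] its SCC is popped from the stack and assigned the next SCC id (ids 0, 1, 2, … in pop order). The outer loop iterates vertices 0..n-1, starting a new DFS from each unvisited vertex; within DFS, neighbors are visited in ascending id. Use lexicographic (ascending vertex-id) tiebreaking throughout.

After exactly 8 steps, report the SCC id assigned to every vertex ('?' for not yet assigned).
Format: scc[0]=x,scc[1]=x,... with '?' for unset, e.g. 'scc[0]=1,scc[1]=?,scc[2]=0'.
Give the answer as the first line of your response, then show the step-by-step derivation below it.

scc[0]=0,scc[1]=1,scc[2]=2,scc[3]=4,scc[4]=3,scc[5]=4,scc[6]=5,scc[7]=6

step 1: low=(low[0]=0,low[1]=?,low[2]=?,low[3]=?,low[4]=?,low[5]=?,low[6]=?,low[7]=?); scc=(scc[0]=0,scc[1]=?,scc[2]=?,scc[3]=?,scc[4]=?,scc[5]=?,scc[6]=?,scc[7]=?)
step 2: low=(low[0]=0,low[1]=1,low[2]=?,low[3]=?,low[4]=?,low[5]=?,low[6]=?,low[7]=?); scc=(scc[0]=0,scc[1]=1,scc[2]=?,scc[3]=?,scc[4]=?,scc[5]=?,scc[6]=?,scc[7]=?)
step 3: low=(low[0]=0,low[1]=1,low[2]=2,low[3]=?,low[4]=?,low[5]=?,low[6]=?,low[7]=?); scc=(scc[0]=0,scc[1]=1,scc[2]=2,scc[3]=?,scc[4]=?,scc[5]=?,scc[6]=?,scc[7]=?)
step 4: low=(low[0]=0,low[1]=1,low[2]=2,low[3]=3,low[4]=5,low[5]=3,low[6]=?,low[7]=?); scc=(scc[0]=0,scc[1]=1,scc[2]=2,scc[3]=?,scc[4]=3,scc[5]=?,scc[6]=?,scc[7]=?)
step 5: low=(low[0]=0,low[1]=1,low[2]=2,low[3]=3,low[4]=5,low[5]=3,low[6]=?,low[7]=?); scc=(scc[0]=0,scc[1]=1,scc[2]=2,scc[3]=?,scc[4]=3,scc[5]=?,scc[6]=?,scc[7]=?)
step 6: low=(low[0]=0,low[1]=1,low[2]=2,low[3]=3,low[4]=5,low[5]=3,low[6]=?,low[7]=?); scc=(scc[0]=0,scc[1]=1,scc[2]=2,scc[3]=4,scc[4]=3,scc[5]=4,scc[6]=?,scc[7]=?)
step 7: low=(low[0]=0,low[1]=1,low[2]=2,low[3]=3,low[4]=5,low[5]=3,low[6]=6,low[7]=?); scc=(scc[0]=0,scc[1]=1,scc[2]=2,scc[3]=4,scc[4]=3,scc[5]=4,scc[6]=5,scc[7]=?)
step 8: low=(low[0]=0,low[1]=1,low[2]=2,low[3]=3,low[4]=5,low[5]=3,low[6]=6,low[7]=7); scc=(scc[0]=0,scc[1]=1,scc[2]=2,scc[3]=4,scc[4]=3,scc[5]=4,scc[6]=5,scc[7]=6)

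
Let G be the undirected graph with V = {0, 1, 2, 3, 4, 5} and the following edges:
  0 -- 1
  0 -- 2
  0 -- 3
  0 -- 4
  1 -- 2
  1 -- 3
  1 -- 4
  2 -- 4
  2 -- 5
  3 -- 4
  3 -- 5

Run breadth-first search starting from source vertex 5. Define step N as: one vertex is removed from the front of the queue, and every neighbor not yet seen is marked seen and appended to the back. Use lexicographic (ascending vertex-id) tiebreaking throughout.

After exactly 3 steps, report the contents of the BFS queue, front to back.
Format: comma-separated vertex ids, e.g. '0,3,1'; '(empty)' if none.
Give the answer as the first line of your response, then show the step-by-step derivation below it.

0,1,4

step 1: dequeue 5; queue=[2,3]; order=5
step 2: dequeue 2; queue=[3,0,1,4]; order=5,2
step 3: dequeue 3; queue=[0,1,4]; order=5,2,3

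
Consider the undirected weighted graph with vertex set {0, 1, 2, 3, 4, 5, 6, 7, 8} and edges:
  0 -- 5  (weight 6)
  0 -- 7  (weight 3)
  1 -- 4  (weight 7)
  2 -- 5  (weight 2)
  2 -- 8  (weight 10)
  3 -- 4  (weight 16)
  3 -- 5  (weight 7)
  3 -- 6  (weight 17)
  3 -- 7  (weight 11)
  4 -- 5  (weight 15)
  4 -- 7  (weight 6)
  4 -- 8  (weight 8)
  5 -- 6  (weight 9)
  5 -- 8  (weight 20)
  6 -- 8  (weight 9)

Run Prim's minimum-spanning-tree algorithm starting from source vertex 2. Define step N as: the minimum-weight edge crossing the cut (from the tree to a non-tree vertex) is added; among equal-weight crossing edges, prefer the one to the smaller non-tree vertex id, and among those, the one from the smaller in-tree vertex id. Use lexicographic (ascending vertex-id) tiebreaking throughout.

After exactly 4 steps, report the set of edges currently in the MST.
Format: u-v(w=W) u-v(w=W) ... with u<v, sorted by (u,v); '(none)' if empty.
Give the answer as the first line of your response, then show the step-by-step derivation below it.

0-5(w=6) 0-7(w=3) 2-5(w=2) 4-7(w=6)

step 1: add edge 2-5 (w=2); MST = {2-5(w=2)}
step 2: add edge 0-5 (w=6); MST = {0-5(w=6) 2-5(w=2)}
step 3: add edge 0-7 (w=3); MST = {0-5(w=6) 0-7(w=3) 2-5(w=2)}
step 4: add edge 4-7 (w=6); MST = {0-5(w=6) 0-7(w=3) 2-5(w=2) 4-7(w=6)}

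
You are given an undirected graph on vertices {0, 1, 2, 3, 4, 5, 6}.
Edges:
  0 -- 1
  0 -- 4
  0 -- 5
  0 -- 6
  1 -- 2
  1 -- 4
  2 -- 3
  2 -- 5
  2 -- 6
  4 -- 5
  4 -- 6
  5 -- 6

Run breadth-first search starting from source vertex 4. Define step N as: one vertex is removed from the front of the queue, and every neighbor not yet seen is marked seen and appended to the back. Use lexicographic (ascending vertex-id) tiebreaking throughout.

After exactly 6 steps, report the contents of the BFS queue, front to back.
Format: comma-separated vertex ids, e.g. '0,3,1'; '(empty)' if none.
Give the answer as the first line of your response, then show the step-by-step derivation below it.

3

step 1: dequeue 4; queue=[0,1,5,6]; order=4
step 2: dequeue 0; queue=[1,5,6]; order=4,0
step 3: dequeue 1; queue=[5,6,2]; order=4,0,1
step 4: dequeue 5; queue=[6,2]; order=4,0,1,5
step 5: dequeue 6; queue=[2]; order=4,0,1,5,6
step 6: dequeue 2; queue=[3]; order=4,0,1,5,6,2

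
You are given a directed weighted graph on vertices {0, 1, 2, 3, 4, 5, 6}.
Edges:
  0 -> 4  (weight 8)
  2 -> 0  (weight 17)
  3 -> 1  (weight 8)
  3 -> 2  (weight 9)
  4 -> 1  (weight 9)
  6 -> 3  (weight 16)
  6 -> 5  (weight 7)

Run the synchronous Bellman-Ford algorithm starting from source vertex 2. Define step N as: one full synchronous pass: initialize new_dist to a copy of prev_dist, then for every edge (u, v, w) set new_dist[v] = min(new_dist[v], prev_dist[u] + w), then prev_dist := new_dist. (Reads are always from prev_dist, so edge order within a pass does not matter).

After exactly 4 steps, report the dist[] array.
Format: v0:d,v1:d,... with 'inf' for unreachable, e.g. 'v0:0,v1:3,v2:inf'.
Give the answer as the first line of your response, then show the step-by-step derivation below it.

v0:17,v1:34,v2:0,v3:inf,v4:25,v5:inf,v6:inf

step 1: dist = v0:17,v1:inf,v2:0,v3:inf,v4:inf,v5:inf,v6:inf
step 2: dist = v0:17,v1:inf,v2:0,v3:inf,v4:25,v5:inf,v6:inf
step 3: dist = v0:17,v1:34,v2:0,v3:inf,v4:25,v5:inf,v6:inf
step 4: dist = v0:17,v1:34,v2:0,v3:inf,v4:25,v5:inf,v6:inf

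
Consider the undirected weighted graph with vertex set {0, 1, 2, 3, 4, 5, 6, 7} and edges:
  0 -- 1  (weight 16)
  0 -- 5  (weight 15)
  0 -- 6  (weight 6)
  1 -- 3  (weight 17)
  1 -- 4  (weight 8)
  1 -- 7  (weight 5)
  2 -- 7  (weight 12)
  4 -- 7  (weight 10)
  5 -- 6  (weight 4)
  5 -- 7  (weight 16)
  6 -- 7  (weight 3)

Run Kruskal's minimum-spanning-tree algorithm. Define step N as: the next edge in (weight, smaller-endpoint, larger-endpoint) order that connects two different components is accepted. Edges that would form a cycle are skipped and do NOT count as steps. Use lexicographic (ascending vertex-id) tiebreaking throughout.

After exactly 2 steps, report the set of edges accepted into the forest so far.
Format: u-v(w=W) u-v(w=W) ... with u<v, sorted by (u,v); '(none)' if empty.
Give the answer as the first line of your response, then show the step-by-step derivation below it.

5-6(w=4) 6-7(w=3)

step 1: add edge 6-7 (w=3); MST = {6-7(w=3)}
step 2: add edge 5-6 (w=4); MST = {5-6(w=4) 6-7(w=3)}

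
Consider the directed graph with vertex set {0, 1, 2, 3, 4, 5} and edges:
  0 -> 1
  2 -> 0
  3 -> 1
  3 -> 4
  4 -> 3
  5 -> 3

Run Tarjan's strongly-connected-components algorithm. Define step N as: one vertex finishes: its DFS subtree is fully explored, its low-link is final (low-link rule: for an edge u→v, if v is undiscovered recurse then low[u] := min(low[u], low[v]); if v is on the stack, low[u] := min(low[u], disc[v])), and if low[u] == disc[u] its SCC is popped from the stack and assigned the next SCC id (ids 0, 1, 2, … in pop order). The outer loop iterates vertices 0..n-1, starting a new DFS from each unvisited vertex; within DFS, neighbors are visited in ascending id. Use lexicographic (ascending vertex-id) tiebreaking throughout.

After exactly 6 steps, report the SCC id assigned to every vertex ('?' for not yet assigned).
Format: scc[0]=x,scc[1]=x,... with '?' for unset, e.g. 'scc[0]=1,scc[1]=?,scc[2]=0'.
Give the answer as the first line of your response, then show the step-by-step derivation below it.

scc[0]=1,scc[1]=0,scc[2]=2,scc[3]=3,scc[4]=3,scc[5]=4

step 1: low=(low[0]=0,low[1]=1,low[2]=?,low[3]=?,low[4]=?,low[5]=?); scc=(scc[0]=?,scc[1]=0,scc[2]=?,scc[3]=?,scc[4]=?,scc[5]=?)
step 2: low=(low[0]=0,low[1]=1,low[2]=?,low[3]=?,low[4]=?,low[5]=?); scc=(scc[0]=1,scc[1]=0,scc[2]=?,scc[3]=?,scc[4]=?,scc[5]=?)
step 3: low=(low[0]=0,low[1]=1,low[2]=2,low[3]=?,low[4]=?,low[5]=?); scc=(scc[0]=1,scc[1]=0,scc[2]=2,scc[3]=?,scc[4]=?,scc[5]=?)
step 4: low=(low[0]=0,low[1]=1,low[2]=2,low[3]=3,low[4]=3,low[5]=?); scc=(scc[0]=1,scc[1]=0,scc[2]=2,scc[3]=?,scc[4]=?,scc[5]=?)
step 5: low=(low[0]=0,low[1]=1,low[2]=2,low[3]=3,low[4]=3,low[5]=?); scc=(scc[0]=1,scc[1]=0,scc[2]=2,scc[3]=3,scc[4]=3,scc[5]=?)
step 6: low=(low[0]=0,low[1]=1,low[2]=2,low[3]=3,low[4]=3,low[5]=5); scc=(scc[0]=1,scc[1]=0,scc[2]=2,scc[3]=3,scc[4]=3,scc[5]=4)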